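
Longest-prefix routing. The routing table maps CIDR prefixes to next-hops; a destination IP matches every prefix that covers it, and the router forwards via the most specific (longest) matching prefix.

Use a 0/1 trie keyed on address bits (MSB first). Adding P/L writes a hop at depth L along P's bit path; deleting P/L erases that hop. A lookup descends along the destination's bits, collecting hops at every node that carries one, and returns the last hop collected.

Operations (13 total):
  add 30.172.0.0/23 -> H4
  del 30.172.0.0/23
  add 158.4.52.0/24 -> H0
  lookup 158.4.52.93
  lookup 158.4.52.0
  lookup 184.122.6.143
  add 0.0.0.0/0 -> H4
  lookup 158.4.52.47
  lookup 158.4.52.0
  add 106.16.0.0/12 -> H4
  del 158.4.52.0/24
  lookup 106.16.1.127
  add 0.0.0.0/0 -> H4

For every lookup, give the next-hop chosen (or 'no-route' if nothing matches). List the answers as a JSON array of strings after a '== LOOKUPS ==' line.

Trace:
  + 30.172.0.0/23 (H4) depth=23
  del 30.172.0.0/23 (clear depth 23)
  + 158.4.52.0/24 (H0) depth=24
  Q 158.4.52.93: descend 100111100000010000110100 ; hops seen [H0] ; pick H0
  Q 158.4.52.0: descend 100111100000010000110100 ; hops seen [H0] ; pick H0
  Q 184.122.6.143: descend 10 ; hops seen [∅] ; pick no-route
  + 0.0.0.0/0 (H4) depth=0
  Q 158.4.52.47: descend 100111100000010000110100 ; hops seen [H4,H0] ; pick H0
  Q 158.4.52.0: descend 100111100000010000110100 ; hops seen [H4,H0] ; pick H0
  + 106.16.0.0/12 (H4) depth=12
  del 158.4.52.0/24 (clear depth 24)
  Q 106.16.1.127: descend 011010100001 ; hops seen [H4,H4] ; pick H4
  + 0.0.0.0/0 (H4) depth=0

== LOOKUPS ==
["H0","H0","no-route","H0","H0","H4"]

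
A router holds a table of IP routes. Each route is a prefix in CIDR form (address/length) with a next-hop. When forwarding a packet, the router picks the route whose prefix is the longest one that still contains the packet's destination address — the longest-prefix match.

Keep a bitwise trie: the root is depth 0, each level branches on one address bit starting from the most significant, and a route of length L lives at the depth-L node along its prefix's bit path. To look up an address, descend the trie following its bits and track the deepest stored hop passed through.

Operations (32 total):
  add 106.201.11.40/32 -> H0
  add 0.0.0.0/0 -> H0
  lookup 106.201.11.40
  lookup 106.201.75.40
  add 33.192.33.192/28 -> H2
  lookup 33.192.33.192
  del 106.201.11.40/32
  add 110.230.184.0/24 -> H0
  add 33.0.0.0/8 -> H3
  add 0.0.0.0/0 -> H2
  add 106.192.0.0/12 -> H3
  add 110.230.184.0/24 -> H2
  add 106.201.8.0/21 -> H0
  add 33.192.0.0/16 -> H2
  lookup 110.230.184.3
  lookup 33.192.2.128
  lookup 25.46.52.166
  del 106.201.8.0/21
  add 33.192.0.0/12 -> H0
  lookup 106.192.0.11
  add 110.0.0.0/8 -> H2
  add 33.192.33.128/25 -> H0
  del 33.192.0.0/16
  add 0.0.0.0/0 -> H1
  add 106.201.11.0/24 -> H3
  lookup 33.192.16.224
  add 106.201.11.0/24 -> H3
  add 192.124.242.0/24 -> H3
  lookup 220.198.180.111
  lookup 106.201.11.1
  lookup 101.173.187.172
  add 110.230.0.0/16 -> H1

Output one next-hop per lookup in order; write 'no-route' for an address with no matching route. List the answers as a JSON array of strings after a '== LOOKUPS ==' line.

Process each operation:
  add 106.201.11.40/32 -> H0 at depth 32
  add 0.0.0.0/0 -> H0 at depth 0
  ? 106.201.11.40  path d0:H0→d1:-→d2:-→d3:-→d4:-→d5:-→d6:-→d7:-→d8:-→d9:-→d10:-→d11:-→d12:-→d13:-→d14:-→d15:-→d16:-→d17:-→d18:-→d19:-→d20:-→d21:-→d22:-→d23:-→d24:-→d25:-→d26:-→d27:-→d28:-→d29:-→d30:-→d31:-→d32:H0  best=H0
  ? 106.201.75.40  path d0:H0→d1:-→d2:-→d3:-→d4:-→d5:-→d6:-→d7:-→d8:-→d9:-→d10:-→d11:-→d12:-→d13:-→d14:-→d15:-→d16:-→d17:-  best=H0
  add 33.192.33.192/28 -> H2 at depth 28
  ? 33.192.33.192  path d0:H0→d1:-→d2:-→d3:-→d4:-→d5:-→d6:-→d7:-→d8:-→d9:-→d10:-→d11:-→d12:-→d13:-→d14:-→d15:-→d16:-→d17:-→d18:-→d19:-→d20:-→d21:-→d22:-→d23:-→d24:-→d25:-→d26:-→d27:-→d28:H2  best=H2
  del 106.201.11.40/32 (clear depth 32)
  add 110.230.184.0/24 -> H0 at depth 24
  add 33.0.0.0/8 -> H3 at depth 8
  add 0.0.0.0/0 -> H2 at depth 0
  add 106.192.0.0/12 -> H3 at depth 12
  add 110.230.184.0/24 -> H2 at depth 24
  add 106.201.8.0/21 -> H0 at depth 21
  add 33.192.0.0/16 -> H2 at depth 16
  ? 110.230.184.3  path d0:H2→d1:-→d2:-→d3:-→d4:-→d5:-→d6:-→d7:-→d8:-→d9:-→d10:-→d11:-→d12:-→d13:-→d14:-→d15:-→d16:-→d17:-→d18:-→d19:-→d20:-→d21:-→d22:-→d23:-→d24:H2  best=H2
  ? 33.192.2.128  path d0:H2→d1:-→d2:-→d3:-→d4:-→d5:-→d6:-→d7:-→d8:H3→d9:-→d10:-→d11:-→d12:-→d13:-→d14:-→d15:-→d16:H2→d17:-→d18:-  best=H2
  ? 25.46.52.166  path d0:H2→d1:-→d2:-  best=H2
  del 106.201.8.0/21 (clear depth 21)
  add 33.192.0.0/12 -> H0 at depth 12
  ? 106.192.0.11  path d0:H2→d1:-→d2:-→d3:-→d4:-→d5:-→d6:-→d7:-→d8:-→d9:-→d10:-→d11:-→d12:H3  best=H3
  add 110.0.0.0/8 -> H2 at depth 8
  add 33.192.33.128/25 -> H0 at depth 25
  del 33.192.0.0/16 (clear depth 16)
  add 0.0.0.0/0 -> H1 at depth 0
  add 106.201.11.0/24 -> H3 at depth 24
  ? 33.192.16.224  path d0:H1→d1:-→d2:-→d3:-→d4:-→d5:-→d6:-→d7:-→d8:H3→d9:-→d10:-→d11:-→d12:H0→d13:-→d14:-→d15:-→d16:-→d17:-→d18:-  best=H0
  add 106.201.11.0/24 -> H3 at depth 24
  add 192.124.242.0/24 -> H3 at depth 24
  ? 220.198.180.111  path d0:H1→d1:-→d2:-→d3:-  best=H1
  ? 106.201.11.1  path d0:H1→d1:-→d2:-→d3:-→d4:-→d5:-→d6:-→d7:-→d8:-→d9:-→d10:-→d11:-→d12:H3→d13:-→d14:-→d15:-→d16:-→d17:-→d18:-→d19:-→d20:-→d21:-→d22:-→d23:-→d24:H3→d25:-→d26:-  best=H3
  ? 101.173.187.172  path d0:H1→d1:-→d2:-→d3:-→d4:-  best=H1
  add 110.230.0.0/16 -> H1 at depth 16

== LOOKUPS ==
["H0","H0","H2","H2","H2","H2","H3","H0","H1","H3","H1"]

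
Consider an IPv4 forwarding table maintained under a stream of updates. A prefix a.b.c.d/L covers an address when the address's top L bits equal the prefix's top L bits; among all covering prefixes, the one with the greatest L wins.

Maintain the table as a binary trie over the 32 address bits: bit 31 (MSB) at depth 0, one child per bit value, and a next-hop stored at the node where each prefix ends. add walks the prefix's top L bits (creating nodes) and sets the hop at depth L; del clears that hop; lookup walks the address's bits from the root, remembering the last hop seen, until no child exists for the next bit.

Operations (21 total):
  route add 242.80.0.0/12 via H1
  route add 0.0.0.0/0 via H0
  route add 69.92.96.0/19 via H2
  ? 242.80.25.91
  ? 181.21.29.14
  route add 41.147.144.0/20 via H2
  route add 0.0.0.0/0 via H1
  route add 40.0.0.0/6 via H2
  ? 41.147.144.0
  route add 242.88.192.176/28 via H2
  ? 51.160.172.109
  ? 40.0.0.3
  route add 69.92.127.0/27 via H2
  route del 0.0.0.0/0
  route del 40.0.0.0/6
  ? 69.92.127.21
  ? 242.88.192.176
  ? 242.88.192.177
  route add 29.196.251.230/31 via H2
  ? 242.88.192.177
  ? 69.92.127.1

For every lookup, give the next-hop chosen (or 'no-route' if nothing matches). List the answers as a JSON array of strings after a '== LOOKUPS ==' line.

Process each operation:
  add 242.80.0.0/12 -> H1 at depth 12
  add 0.0.0.0/0 -> H0 at depth 0
  add 69.92.96.0/19 -> H2 at depth 19
  lookup 242.80.25.91: bits 111100100101 walk d0:H0→d1:-→d2:-→d3:-→d4:-→d5:-→d6:-→d7:-→d8:-→d9:-→d10:-→d11:-→d12:H1 -> H1
  lookup 181.21.29.14: bits 1 walk d0:H0→d1:- -> H0
  add 41.147.144.0/20 -> H2 at depth 20
  add 0.0.0.0/0 -> H1 at depth 0
  add 40.0.0.0/6 -> H2 at depth 6
  lookup 41.147.144.0: bits 00101001100100111001 walk d0:H1→d1:-→d2:-→d3:-→d4:-→d5:-→d6:H2→d7:-→d8:-→d9:-→d10:-→d11:-→d12:-→d13:-→d14:-→d15:-→d16:-→d17:-→d18:-→d19:-→d20:H2 -> H2
  add 242.88.192.176/28 -> H2 at depth 28
  lookup 51.160.172.109: bits 001 walk d0:H1→d1:-→d2:-→d3:- -> H1
  lookup 40.0.0.3: bits 0010100 walk d0:H1→d1:-→d2:-→d3:-→d4:-→d5:-→d6:H2→d7:- -> H2
  add 69.92.127.0/27 -> H2 at depth 27
  - 0.0.0.0/0 clear@0
  - 40.0.0.0/6 clear@6
  lookup 69.92.127.21: bits 010001010101110001111111000 walk d0:-→d1:-→d2:-→d3:-→d4:-→d5:-→d6:-→d7:-→d8:-→d9:-→d10:-→d11:-→d12:-→d13:-→d14:-→d15:-→d16:-→d17:-→d18:-→d19:H2→d20:-→d21:-→d22:-→d23:-→d24:-→d25:-→d26:-→d27:H2 -> H2
  lookup 242.88.192.176: bits 1111001001011000110000001011 walk d0:-→d1:-→d2:-→d3:-→d4:-→d5:-→d6:-→d7:-→d8:-→d9:-→d10:-→d11:-→d12:H1→d13:-→d14:-→d15:-→d16:-→d17:-→d18:-→d19:-→d20:-→d21:-→d22:-→d23:-→d24:-→d25:-→d26:-→d27:-→d28:H2 -> H2
  lookup 242.88.192.177: bits 1111001001011000110000001011 walk d0:-→d1:-→d2:-→d3:-→d4:-→d5:-→d6:-→d7:-→d8:-→d9:-→d10:-→d11:-→d12:H1→d13:-→d14:-→d15:-→d16:-→d17:-→d18:-→d19:-→d20:-→d21:-→d22:-→d23:-→d24:-→d25:-→d26:-→d27:-→d28:H2 -> H2
  add 29.196.251.230/31 -> H2 at depth 31
  lookup 242.88.192.177: bits 1111001001011000110000001011 walk d0:-→d1:-→d2:-→d3:-→d4:-→d5:-→d6:-→d7:-→d8:-→d9:-→d10:-→d11:-→d12:H1→d13:-→d14:-→d15:-→d16:-→d17:-→d18:-→d19:-→d20:-→d21:-→d22:-→d23:-→d24:-→d25:-→d26:-→d27:-→d28:H2 -> H2
  lookup 69.92.127.1: bits 010001010101110001111111000 walk d0:-→d1:-→d2:-→d3:-→d4:-→d5:-→d6:-→d7:-→d8:-→d9:-→d10:-→d11:-→d12:-→d13:-→d14:-→d15:-→d16:-→d17:-→d18:-→d19:H2→d20:-→d21:-→d22:-→d23:-→d24:-→d25:-→d26:-→d27:H2 -> H2

== LOOKUPS ==
["H1","H0","H2","H1","H2","H2","H2","H2","H2","H2"]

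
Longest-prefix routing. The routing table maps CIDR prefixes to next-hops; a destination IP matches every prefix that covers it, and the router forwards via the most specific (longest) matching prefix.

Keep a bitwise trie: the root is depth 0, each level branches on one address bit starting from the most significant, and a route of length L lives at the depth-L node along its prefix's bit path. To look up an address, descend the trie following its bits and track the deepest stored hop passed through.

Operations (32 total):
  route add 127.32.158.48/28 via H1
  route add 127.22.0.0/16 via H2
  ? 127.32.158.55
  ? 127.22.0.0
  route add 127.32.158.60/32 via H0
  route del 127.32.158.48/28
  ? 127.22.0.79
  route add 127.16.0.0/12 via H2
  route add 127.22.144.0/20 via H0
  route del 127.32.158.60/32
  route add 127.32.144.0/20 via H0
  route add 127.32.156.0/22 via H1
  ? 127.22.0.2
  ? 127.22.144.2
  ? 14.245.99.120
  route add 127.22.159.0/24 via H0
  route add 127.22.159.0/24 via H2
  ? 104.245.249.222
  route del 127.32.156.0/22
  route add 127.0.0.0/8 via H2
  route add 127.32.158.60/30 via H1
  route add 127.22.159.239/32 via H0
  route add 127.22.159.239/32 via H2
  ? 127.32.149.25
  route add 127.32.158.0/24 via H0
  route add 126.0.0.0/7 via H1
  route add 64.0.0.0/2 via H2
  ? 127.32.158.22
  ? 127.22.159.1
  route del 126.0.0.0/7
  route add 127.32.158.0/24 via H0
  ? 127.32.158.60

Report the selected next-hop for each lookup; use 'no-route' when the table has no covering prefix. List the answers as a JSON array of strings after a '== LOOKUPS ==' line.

Apply in order:
  + 127.32.158.48/28 (H1) depth=28
  + 127.22.0.0/16 (H2) depth=16
  Q 127.32.158.55: descend 0111111100100000100111100011 ; hops seen [H1] ; pick H1
  Q 127.22.0.0: descend 0111111100010110 ; hops seen [H2] ; pick H2
  + 127.32.158.60/32 (H0) depth=32
  - 127.32.158.48/28 clear@28
  Q 127.22.0.79: descend 0111111100010110 ; hops seen [H2] ; pick H2
  + 127.16.0.0/12 (H2) depth=12
  + 127.22.144.0/20 (H0) depth=20
  - 127.32.158.60/32 clear@32
  + 127.32.144.0/20 (H0) depth=20
  + 127.32.156.0/22 (H1) depth=22
  Q 127.22.0.2: descend 0111111100010110 ; hops seen [H2,H2] ; pick H2
  Q 127.22.144.2: descend 01111111000101101001 ; hops seen [H2,H2,H0] ; pick H0
  Q 14.245.99.120: descend 0 ; hops seen [∅] ; pick no-route
  + 127.22.159.0/24 (H0) depth=24
  + 127.22.159.0/24 (H2) depth=24
  Q 104.245.249.222: descend 011 ; hops seen [∅] ; pick no-route
  - 127.32.156.0/22 clear@22
  + 127.0.0.0/8 (H2) depth=8
  + 127.32.158.60/30 (H1) depth=30
  + 127.22.159.239/32 (H0) depth=32
  + 127.22.159.239/32 (H2) depth=32
  Q 127.32.149.25: descend 01111111001000001001 ; hops seen [H2,H0] ; pick H0
  + 127.32.158.0/24 (H0) depth=24
  + 126.0.0.0/7 (H1) depth=7
  + 64.0.0.0/2 (H2) depth=2
  Q 127.32.158.22: descend 01111111001000001001111000 ; hops seen [H2,H1,H2,H0,H0] ; pick H0
  Q 127.22.159.1: descend 011111110001011010011111 ; hops seen [H2,H1,H2,H2,H2,H0,H2] ; pick H2
  - 126.0.0.0/7 clear@7
  + 127.32.158.0/24 (H0) depth=24
  Q 127.32.158.60: descend 01111111001000001001111000111100 ; hops seen [H2,H2,H0,H0,H1] ; pick H1

== LOOKUPS ==
["H1","H2","H2","H2","H0","no-route","no-route","H0","H0","H2","H1"]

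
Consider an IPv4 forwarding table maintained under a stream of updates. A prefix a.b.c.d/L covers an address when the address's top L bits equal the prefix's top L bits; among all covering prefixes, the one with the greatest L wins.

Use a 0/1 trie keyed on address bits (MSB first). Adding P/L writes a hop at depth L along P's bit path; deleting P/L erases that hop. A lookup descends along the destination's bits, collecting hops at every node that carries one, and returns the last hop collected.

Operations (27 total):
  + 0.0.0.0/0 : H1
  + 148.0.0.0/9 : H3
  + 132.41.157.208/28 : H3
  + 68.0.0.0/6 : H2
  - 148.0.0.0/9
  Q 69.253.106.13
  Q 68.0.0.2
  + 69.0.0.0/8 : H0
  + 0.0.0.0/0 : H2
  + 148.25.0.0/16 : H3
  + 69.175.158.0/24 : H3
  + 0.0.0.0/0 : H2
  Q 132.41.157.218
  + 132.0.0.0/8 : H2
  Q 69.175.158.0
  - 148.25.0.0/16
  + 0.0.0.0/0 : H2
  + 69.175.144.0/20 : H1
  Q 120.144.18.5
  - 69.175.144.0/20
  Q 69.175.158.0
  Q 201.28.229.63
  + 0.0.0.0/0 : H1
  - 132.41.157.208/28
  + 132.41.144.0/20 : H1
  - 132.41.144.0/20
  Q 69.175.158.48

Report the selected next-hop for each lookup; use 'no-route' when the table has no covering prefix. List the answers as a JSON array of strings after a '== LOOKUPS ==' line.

Trace:
  add 0.0.0.0/0 -> H1 at depth 0
  add 148.0.0.0/9 -> H3 at depth 9
  add 132.41.157.208/28 -> H3 at depth 28
  add 68.0.0.0/6 -> H2 at depth 6
  - 148.0.0.0/9 clear@9
  Q 69.253.106.13: descend 010001 ; hops seen [H1,H2] ; pick H2
  Q 68.0.0.2: descend 010001 ; hops seen [H1,H2] ; pick H2
  add 69.0.0.0/8 -> H0 at depth 8
  add 0.0.0.0/0 -> H2 at depth 0
  add 148.25.0.0/16 -> H3 at depth 16
  add 69.175.158.0/24 -> H3 at depth 24
  add 0.0.0.0/0 -> H2 at depth 0
  Q 132.41.157.218: descend 1000010000101001100111011101 ; hops seen [H2,H3] ; pick H3
  add 132.0.0.0/8 -> H2 at depth 8
  Q 69.175.158.0: descend 010001011010111110011110 ; hops seen [H2,H2,H0,H3] ; pick H3
  - 148.25.0.0/16 clear@16
  add 0.0.0.0/0 -> H2 at depth 0
  add 69.175.144.0/20 -> H1 at depth 20
  Q 120.144.18.5: descend 01 ; hops seen [H2] ; pick H2
  - 69.175.144.0/20 clear@20
  Q 69.175.158.0: descend 010001011010111110011110 ; hops seen [H2,H2,H0,H3] ; pick H3
  Q 201.28.229.63: descend 1 ; hops seen [H2] ; pick H2
  add 0.0.0.0/0 -> H1 at depth 0
  - 132.41.157.208/28 clear@28
  add 132.41.144.0/20 -> H1 at depth 20
  - 132.41.144.0/20 clear@20
  Q 69.175.158.48: descend 010001011010111110011110 ; hops seen [H1,H2,H0,H3] ; pick H3

== LOOKUPS ==
["H2","H2","H3","H3","H2","H3","H2","H3"]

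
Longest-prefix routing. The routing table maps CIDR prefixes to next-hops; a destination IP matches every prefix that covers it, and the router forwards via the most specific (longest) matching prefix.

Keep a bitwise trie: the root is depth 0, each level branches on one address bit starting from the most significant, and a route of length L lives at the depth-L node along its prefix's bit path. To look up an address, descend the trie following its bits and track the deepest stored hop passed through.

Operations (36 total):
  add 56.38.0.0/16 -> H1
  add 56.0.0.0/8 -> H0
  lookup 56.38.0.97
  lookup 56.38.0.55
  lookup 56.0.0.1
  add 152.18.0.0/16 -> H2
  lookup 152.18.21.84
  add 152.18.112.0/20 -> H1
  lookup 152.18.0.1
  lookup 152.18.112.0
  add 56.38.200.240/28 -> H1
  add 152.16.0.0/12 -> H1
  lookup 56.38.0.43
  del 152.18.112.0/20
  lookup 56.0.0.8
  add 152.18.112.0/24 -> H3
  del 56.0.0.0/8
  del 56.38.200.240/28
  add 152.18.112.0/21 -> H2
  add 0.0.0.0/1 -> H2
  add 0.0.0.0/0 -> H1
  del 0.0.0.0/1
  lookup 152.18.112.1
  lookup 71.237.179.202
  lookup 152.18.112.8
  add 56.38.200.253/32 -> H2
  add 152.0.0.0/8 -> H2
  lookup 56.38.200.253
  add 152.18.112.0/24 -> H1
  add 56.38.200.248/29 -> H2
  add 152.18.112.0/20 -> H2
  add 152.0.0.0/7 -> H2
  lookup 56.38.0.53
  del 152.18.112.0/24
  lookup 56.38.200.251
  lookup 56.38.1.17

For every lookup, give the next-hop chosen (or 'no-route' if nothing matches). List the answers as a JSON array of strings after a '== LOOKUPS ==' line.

Process each operation:
  + 56.38.0.0/16 (H1) depth=16
  + 56.0.0.0/8 (H0) depth=8
  lookup 56.38.0.97: bits 0011100000100110 walk d0:-→d1:-→d2:-→d3:-→d4:-→d5:-→d6:-→d7:-→d8:H0→d9:-→d10:-→d11:-→d12:-→d13:-→d14:-→d15:-→d16:H1 -> H1
  lookup 56.38.0.55: bits 0011100000100110 walk d0:-→d1:-→d2:-→d3:-→d4:-→d5:-→d6:-→d7:-→d8:H0→d9:-→d10:-→d11:-→d12:-→d13:-→d14:-→d15:-→d16:H1 -> H1
  lookup 56.0.0.1: bits 0011100000 walk d0:-→d1:-→d2:-→d3:-→d4:-→d5:-→d6:-→d7:-→d8:H0→d9:-→d10:- -> H0
  + 152.18.0.0/16 (H2) depth=16
  lookup 152.18.21.84: bits 1001100000010010 walk d0:-→d1:-→d2:-→d3:-→d4:-→d5:-→d6:-→d7:-→d8:-→d9:-→d10:-→d11:-→d12:-→d13:-→d14:-→d15:-→d16:H2 -> H2
  + 152.18.112.0/20 (H1) depth=20
  lookup 152.18.0.1: bits 10011000000100100 walk d0:-→d1:-→d2:-→d3:-→d4:-→d5:-→d6:-→d7:-→d8:-→d9:-→d10:-→d11:-→d12:-→d13:-→d14:-→d15:-→d16:H2→d17:- -> H2
  lookup 152.18.112.0: bits 10011000000100100111 walk d0:-→d1:-→d2:-→d3:-→d4:-→d5:-→d6:-→d7:-→d8:-→d9:-→d10:-→d11:-→d12:-→d13:-→d14:-→d15:-→d16:H2→d17:-→d18:-→d19:-→d20:H1 -> H1
  + 56.38.200.240/28 (H1) depth=28
  + 152.16.0.0/12 (H1) depth=12
  lookup 56.38.0.43: bits 0011100000100110 walk d0:-→d1:-→d2:-→d3:-→d4:-→d5:-→d6:-→d7:-→d8:H0→d9:-→d10:-→d11:-→d12:-→d13:-→d14:-→d15:-→d16:H1 -> H1
  - 152.18.112.0/20 clear@20
  lookup 56.0.0.8: bits 0011100000 walk d0:-→d1:-→d2:-→d3:-→d4:-→d5:-→d6:-→d7:-→d8:H0→d9:-→d10:- -> H0
  + 152.18.112.0/24 (H3) depth=24
  - 56.0.0.0/8 clear@8
  - 56.38.200.240/28 clear@28
  + 152.18.112.0/21 (H2) depth=21
  + 0.0.0.0/1 (H2) depth=1
  + 0.0.0.0/0 (H1) depth=0
  - 0.0.0.0/1 clear@1
  lookup 152.18.112.1: bits 100110000001001001110000 walk d0:H1→d1:-→d2:-→d3:-→d4:-→d5:-→d6:-→d7:-→d8:-→d9:-→d10:-→d11:-→d12:H1→d13:-→d14:-→d15:-→d16:H2→d17:-→d18:-→d19:-→d20:-→d21:H2→d22:-→d23:-→d24:H3 -> H3
  lookup 71.237.179.202: bits 0 walk d0:H1→d1:- -> H1
  lookup 152.18.112.8: bits 100110000001001001110000 walk d0:H1→d1:-→d2:-→d3:-→d4:-→d5:-→d6:-→d7:-→d8:-→d9:-→d10:-→d11:-→d12:H1→d13:-→d14:-→d15:-→d16:H2→d17:-→d18:-→d19:-→d20:-→d21:H2→d22:-→d23:-→d24:H3 -> H3
  + 56.38.200.253/32 (H2) depth=32
  + 152.0.0.0/8 (H2) depth=8
  lookup 56.38.200.253: bits 00111000001001101100100011111101 walk d0:H1→d1:-→d2:-→d3:-→d4:-→d5:-→d6:-→d7:-→d8:-→d9:-→d10:-→d11:-→d12:-→d13:-→d14:-→d15:-→d16:H1→d17:-→d18:-→d19:-→d20:-→d21:-→d22:-→d23:-→d24:-→d25:-→d26:-→d27:-→d28:-→d29:-→d30:-→d31:-→d32:H2 -> H2
  + 152.18.112.0/24 (H1) depth=24
  + 56.38.200.248/29 (H2) depth=29
  + 152.18.112.0/20 (H2) depth=20
  + 152.0.0.0/7 (H2) depth=7
  lookup 56.38.0.53: bits 0011100000100110 walk d0:H1→d1:-→d2:-→d3:-→d4:-→d5:-→d6:-→d7:-→d8:-→d9:-→d10:-→d11:-→d12:-→d13:-→d14:-→d15:-→d16:H1 -> H1
  - 152.18.112.0/24 clear@24
  lookup 56.38.200.251: bits 00111000001001101100100011111 walk d0:H1→d1:-→d2:-→d3:-→d4:-→d5:-→d6:-→d7:-→d8:-→d9:-→d10:-→d11:-→d12:-→d13:-→d14:-→d15:-→d16:H1→d17:-→d18:-→d19:-→d20:-→d21:-→d22:-→d23:-→d24:-→d25:-→d26:-→d27:-→d28:-→d29:H2 -> H2
  lookup 56.38.1.17: bits 0011100000100110 walk d0:H1→d1:-→d2:-→d3:-→d4:-→d5:-→d6:-→d7:-→d8:-→d9:-→d10:-→d11:-→d12:-→d13:-→d14:-→d15:-→d16:H1 -> H1

== LOOKUPS ==
["H1","H1","H0","H2","H2","H1","H1","H0","H3","H1","H3","H2","H1","H2","H1"]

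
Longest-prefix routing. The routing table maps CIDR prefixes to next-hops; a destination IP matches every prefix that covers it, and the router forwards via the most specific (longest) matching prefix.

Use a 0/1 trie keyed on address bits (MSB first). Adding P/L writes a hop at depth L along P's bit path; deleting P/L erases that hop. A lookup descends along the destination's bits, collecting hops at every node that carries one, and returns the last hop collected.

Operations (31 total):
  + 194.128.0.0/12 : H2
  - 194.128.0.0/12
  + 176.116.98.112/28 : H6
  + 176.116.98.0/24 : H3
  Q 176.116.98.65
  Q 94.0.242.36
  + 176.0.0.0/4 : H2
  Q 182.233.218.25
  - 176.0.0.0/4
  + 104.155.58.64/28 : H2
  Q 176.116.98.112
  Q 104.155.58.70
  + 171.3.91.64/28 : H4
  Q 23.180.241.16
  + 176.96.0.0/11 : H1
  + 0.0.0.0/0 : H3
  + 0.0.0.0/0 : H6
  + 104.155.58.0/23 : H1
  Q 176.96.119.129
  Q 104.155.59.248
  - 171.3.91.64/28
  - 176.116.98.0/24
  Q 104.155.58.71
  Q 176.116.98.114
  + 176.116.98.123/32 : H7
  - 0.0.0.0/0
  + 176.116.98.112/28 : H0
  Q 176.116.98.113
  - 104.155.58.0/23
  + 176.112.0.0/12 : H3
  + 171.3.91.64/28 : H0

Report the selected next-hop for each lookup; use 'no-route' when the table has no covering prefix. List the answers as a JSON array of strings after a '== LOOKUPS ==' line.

Apply in order:
  + 194.128.0.0/12 (H2) depth=12
  del 194.128.0.0/12 (clear depth 12)
  + 176.116.98.112/28 (H6) depth=28
  + 176.116.98.0/24 (H3) depth=24
  lookup 176.116.98.65: bits 10110000011101000110001001 walk d0:-→d1:-→d2:-→d3:-→d4:-→d5:-→d6:-→d7:-→d8:-→d9:-→d10:-→d11:-→d12:-→d13:-→d14:-→d15:-→d16:-→d17:-→d18:-→d19:-→d20:-→d21:-→d22:-→d23:-→d24:H3→d25:-→d26:- -> H3
  lookup 94.0.242.36: bits ε walk d0:- -> no-route
  + 176.0.0.0/4 (H2) depth=4
  lookup 182.233.218.25: bits 10110 walk d0:-→d1:-→d2:-→d3:-→d4:H2→d5:- -> H2
  del 176.0.0.0/4 (clear depth 4)
  + 104.155.58.64/28 (H2) depth=28
  lookup 176.116.98.112: bits 1011000001110100011000100111 walk d0:-→d1:-→d2:-→d3:-→d4:-→d5:-→d6:-→d7:-→d8:-→d9:-→d10:-→d11:-→d12:-→d13:-→d14:-→d15:-→d16:-→d17:-→d18:-→d19:-→d20:-→d21:-→d22:-→d23:-→d24:H3→d25:-→d26:-→d27:-→d28:H6 -> H6
  lookup 104.155.58.70: bits 0110100010011011001110100100 walk d0:-→d1:-→d2:-→d3:-→d4:-→d5:-→d6:-→d7:-→d8:-→d9:-→d10:-→d11:-→d12:-→d13:-→d14:-→d15:-→d16:-→d17:-→d18:-→d19:-→d20:-→d21:-→d22:-→d23:-→d24:-→d25:-→d26:-→d27:-→d28:H2 -> H2
  + 171.3.91.64/28 (H4) depth=28
  lookup 23.180.241.16: bits 0 walk d0:-→d1:- -> no-route
  + 176.96.0.0/11 (H1) depth=11
  + 0.0.0.0/0 (H3) depth=0
  + 0.0.0.0/0 (H6) depth=0
  + 104.155.58.0/23 (H1) depth=23
  lookup 176.96.119.129: bits 10110000011 walk d0:H6→d1:-→d2:-→d3:-→d4:-→d5:-→d6:-→d7:-→d8:-→d9:-→d10:-→d11:H1 -> H1
  lookup 104.155.59.248: bits 01101000100110110011101 walk d0:H6→d1:-→d2:-→d3:-→d4:-→d5:-→d6:-→d7:-→d8:-→d9:-→d10:-→d11:-→d12:-→d13:-→d14:-→d15:-→d16:-→d17:-→d18:-→d19:-→d20:-→d21:-→d22:-→d23:H1 -> H1
  del 171.3.91.64/28 (clear depth 28)
  del 176.116.98.0/24 (clear depth 24)
  lookup 104.155.58.71: bits 0110100010011011001110100100 walk d0:H6→d1:-→d2:-→d3:-→d4:-→d5:-→d6:-→d7:-→d8:-→d9:-→d10:-→d11:-→d12:-→d13:-→d14:-→d15:-→d16:-→d17:-→d18:-→d19:-→d20:-→d21:-→d22:-→d23:H1→d24:-→d25:-→d26:-→d27:-→d28:H2 -> H2
  lookup 176.116.98.114: bits 1011000001110100011000100111 walk d0:H6→d1:-→d2:-→d3:-→d4:-→d5:-→d6:-→d7:-→d8:-→d9:-→d10:-→d11:H1→d12:-→d13:-→d14:-→d15:-→d16:-→d17:-→d18:-→d19:-→d20:-→d21:-→d22:-→d23:-→d24:-→d25:-→d26:-→d27:-→d28:H6 -> H6
  + 176.116.98.123/32 (H7) depth=32
  del 0.0.0.0/0 (clear depth 0)
  + 176.116.98.112/28 (H0) depth=28
  lookup 176.116.98.113: bits 1011000001110100011000100111 walk d0:-→d1:-→d2:-→d3:-→d4:-→d5:-→d6:-→d7:-→d8:-→d9:-→d10:-→d11:H1→d12:-→d13:-→d14:-→d15:-→d16:-→d17:-→d18:-→d19:-→d20:-→d21:-→d22:-→d23:-→d24:-→d25:-→d26:-→d27:-→d28:H0 -> H0
  del 104.155.58.0/23 (clear depth 23)
  + 176.112.0.0/12 (H3) depth=12
  + 171.3.91.64/28 (H0) depth=28

== LOOKUPS ==
["H3","no-route","H2","H6","H2","no-route","H1","H1","H2","H6","H0"]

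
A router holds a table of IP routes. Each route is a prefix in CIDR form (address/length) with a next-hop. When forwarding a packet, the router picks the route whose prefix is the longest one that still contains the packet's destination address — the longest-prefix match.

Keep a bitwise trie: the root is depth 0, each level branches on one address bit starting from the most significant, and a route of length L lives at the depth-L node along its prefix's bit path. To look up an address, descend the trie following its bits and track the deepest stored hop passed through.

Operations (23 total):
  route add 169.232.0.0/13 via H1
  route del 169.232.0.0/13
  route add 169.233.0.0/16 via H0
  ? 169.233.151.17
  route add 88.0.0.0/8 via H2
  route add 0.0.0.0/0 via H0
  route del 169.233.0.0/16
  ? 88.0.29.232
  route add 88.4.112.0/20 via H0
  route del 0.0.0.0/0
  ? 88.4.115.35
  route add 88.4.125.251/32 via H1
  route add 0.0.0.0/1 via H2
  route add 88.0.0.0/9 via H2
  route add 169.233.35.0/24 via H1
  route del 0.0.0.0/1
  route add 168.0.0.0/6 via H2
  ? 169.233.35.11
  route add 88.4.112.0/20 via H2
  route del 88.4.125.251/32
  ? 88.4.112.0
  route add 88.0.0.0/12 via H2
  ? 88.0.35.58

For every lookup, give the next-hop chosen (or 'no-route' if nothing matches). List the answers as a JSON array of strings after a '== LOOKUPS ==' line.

Apply in order:
  + 169.232.0.0/13 (H1) depth=13
  - 169.232.0.0/13 clear@13
  + 169.233.0.0/16 (H0) depth=16
  ? 169.233.151.17  path d0:-→d1:-→d2:-→d3:-→d4:-→d5:-→d6:-→d7:-→d8:-→d9:-→d10:-→d11:-→d12:-→d13:-→d14:-→d15:-→d16:H0  best=H0
  + 88.0.0.0/8 (H2) depth=8
  + 0.0.0.0/0 (H0) depth=0
  - 169.233.0.0/16 clear@16
  ? 88.0.29.232  path d0:H0→d1:-→d2:-→d3:-→d4:-→d5:-→d6:-→d7:-→d8:H2  best=H2
  + 88.4.112.0/20 (H0) depth=20
  - 0.0.0.0/0 clear@0
  ? 88.4.115.35  path d0:-→d1:-→d2:-→d3:-→d4:-→d5:-→d6:-→d7:-→d8:H2→d9:-→d10:-→d11:-→d12:-→d13:-→d14:-→d15:-→d16:-→d17:-→d18:-→d19:-→d20:H0  best=H0
  + 88.4.125.251/32 (H1) depth=32
  + 0.0.0.0/1 (H2) depth=1
  + 88.0.0.0/9 (H2) depth=9
  + 169.233.35.0/24 (H1) depth=24
  - 0.0.0.0/1 clear@1
  + 168.0.0.0/6 (H2) depth=6
  ? 169.233.35.11  path d0:-→d1:-→d2:-→d3:-→d4:-→d5:-→d6:H2→d7:-→d8:-→d9:-→d10:-→d11:-→d12:-→d13:-→d14:-→d15:-→d16:-→d17:-→d18:-→d19:-→d20:-→d21:-→d22:-→d23:-→d24:H1  best=H1
  + 88.4.112.0/20 (H2) depth=20
  - 88.4.125.251/32 clear@32
  ? 88.4.112.0  path d0:-→d1:-→d2:-→d3:-→d4:-→d5:-→d6:-→d7:-→d8:H2→d9:H2→d10:-→d11:-→d12:-→d13:-→d14:-→d15:-→d16:-→d17:-→d18:-→d19:-→d20:H2  best=H2
  + 88.0.0.0/12 (H2) depth=12
  ? 88.0.35.58  path d0:-→d1:-→d2:-→d3:-→d4:-→d5:-→d6:-→d7:-→d8:H2→d9:H2→d10:-→d11:-→d12:H2→d13:-  best=H2

== LOOKUPS ==
["H0","H2","H0","H1","H2","H2"]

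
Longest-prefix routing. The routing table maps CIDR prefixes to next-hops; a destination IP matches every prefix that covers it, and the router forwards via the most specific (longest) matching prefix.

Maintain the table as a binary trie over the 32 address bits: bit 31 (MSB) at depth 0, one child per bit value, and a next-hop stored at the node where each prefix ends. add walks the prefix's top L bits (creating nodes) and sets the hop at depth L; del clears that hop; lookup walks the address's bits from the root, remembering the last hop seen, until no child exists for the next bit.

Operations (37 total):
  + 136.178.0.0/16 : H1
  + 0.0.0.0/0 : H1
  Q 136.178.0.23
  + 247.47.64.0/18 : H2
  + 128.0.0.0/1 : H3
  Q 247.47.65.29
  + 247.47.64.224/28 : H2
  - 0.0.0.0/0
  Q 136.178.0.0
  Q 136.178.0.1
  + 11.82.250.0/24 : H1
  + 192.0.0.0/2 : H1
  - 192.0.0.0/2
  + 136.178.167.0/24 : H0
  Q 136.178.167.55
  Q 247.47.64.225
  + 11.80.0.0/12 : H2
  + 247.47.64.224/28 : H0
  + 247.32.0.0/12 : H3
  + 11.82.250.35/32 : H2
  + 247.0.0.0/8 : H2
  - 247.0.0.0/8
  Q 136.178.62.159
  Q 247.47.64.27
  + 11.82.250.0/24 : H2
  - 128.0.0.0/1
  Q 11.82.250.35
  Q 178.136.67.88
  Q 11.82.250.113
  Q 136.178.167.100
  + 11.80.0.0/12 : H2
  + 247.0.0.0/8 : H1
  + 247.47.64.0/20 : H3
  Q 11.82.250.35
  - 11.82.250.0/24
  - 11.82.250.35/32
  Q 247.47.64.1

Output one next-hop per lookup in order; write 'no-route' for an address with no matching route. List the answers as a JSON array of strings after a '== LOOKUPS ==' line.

Process each operation:
  add 136.178.0.0/16 -> H1 at depth 16
  add 0.0.0.0/0 -> H1 at depth 0
  Q 136.178.0.23: descend 1000100010110010 ; hops seen [H1,H1] ; pick H1
  add 247.47.64.0/18 -> H2 at depth 18
  add 128.0.0.0/1 -> H3 at depth 1
  Q 247.47.65.29: descend 111101110010111101 ; hops seen [H1,H3,H2] ; pick H2
  add 247.47.64.224/28 -> H2 at depth 28
  del 0.0.0.0/0 (clear depth 0)
  Q 136.178.0.0: descend 1000100010110010 ; hops seen [H3,H1] ; pick H1
  Q 136.178.0.1: descend 1000100010110010 ; hops seen [H3,H1] ; pick H1
  add 11.82.250.0/24 -> H1 at depth 24
  add 192.0.0.0/2 -> H1 at depth 2
  del 192.0.0.0/2 (clear depth 2)
  add 136.178.167.0/24 -> H0 at depth 24
  Q 136.178.167.55: descend 100010001011001010100111 ; hops seen [H3,H1,H0] ; pick H0
  Q 247.47.64.225: descend 1111011100101111010000001110 ; hops seen [H3,H2,H2] ; pick H2
  add 11.80.0.0/12 -> H2 at depth 12
  add 247.47.64.224/28 -> H0 at depth 28
  add 247.32.0.0/12 -> H3 at depth 12
  add 11.82.250.35/32 -> H2 at depth 32
  add 247.0.0.0/8 -> H2 at depth 8
  del 247.0.0.0/8 (clear depth 8)
  Q 136.178.62.159: descend 1000100010110010 ; hops seen [H3,H1] ; pick H1
  Q 247.47.64.27: descend 111101110010111101000000 ; hops seen [H3,H3,H2] ; pick H2
  add 11.82.250.0/24 -> H2 at depth 24
  del 128.0.0.0/1 (clear depth 1)
  Q 11.82.250.35: descend 00001011010100101111101000100011 ; hops seen [H2,H2,H2] ; pick H2
  Q 178.136.67.88: descend 10 ; hops seen [∅] ; pick no-route
  Q 11.82.250.113: descend 0000101101010010111110100 ; hops seen [H2,H2] ; pick H2
  Q 136.178.167.100: descend 100010001011001010100111 ; hops seen [H1,H0] ; pick H0
  add 11.80.0.0/12 -> H2 at depth 12
  add 247.0.0.0/8 -> H1 at depth 8
  add 247.47.64.0/20 -> H3 at depth 20
  Q 11.82.250.35: descend 00001011010100101111101000100011 ; hops seen [H2,H2,H2] ; pick H2
  del 11.82.250.0/24 (clear depth 24)
  del 11.82.250.35/32 (clear depth 32)
  Q 247.47.64.1: descend 111101110010111101000000 ; hops seen [H1,H3,H2,H3] ; pick H3

== LOOKUPS ==
["H1","H2","H1","H1","H0","H2","H1","H2","H2","no-route","H2","H0","H2","H3"]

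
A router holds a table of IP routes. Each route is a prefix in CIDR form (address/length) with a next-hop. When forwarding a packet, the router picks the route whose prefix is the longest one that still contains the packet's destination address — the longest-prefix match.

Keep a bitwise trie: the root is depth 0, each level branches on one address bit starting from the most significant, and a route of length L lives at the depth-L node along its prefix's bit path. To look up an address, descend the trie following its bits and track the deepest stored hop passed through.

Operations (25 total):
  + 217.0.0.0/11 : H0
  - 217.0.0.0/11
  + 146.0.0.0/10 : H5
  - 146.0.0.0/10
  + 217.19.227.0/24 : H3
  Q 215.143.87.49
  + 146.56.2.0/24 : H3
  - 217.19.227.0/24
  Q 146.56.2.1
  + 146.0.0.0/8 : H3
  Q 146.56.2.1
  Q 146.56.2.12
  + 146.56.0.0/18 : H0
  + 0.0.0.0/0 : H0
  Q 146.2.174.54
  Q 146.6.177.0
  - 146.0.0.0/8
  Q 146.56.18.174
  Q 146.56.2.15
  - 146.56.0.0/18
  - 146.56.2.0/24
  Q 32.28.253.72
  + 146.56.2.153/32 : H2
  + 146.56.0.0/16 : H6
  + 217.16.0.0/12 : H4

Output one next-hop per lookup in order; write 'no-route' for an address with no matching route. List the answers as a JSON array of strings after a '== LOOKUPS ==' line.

Trace:
  + 217.0.0.0/11 (H0) depth=11
  - 217.0.0.0/11 clear@11
  + 146.0.0.0/10 (H5) depth=10
  - 146.0.0.0/10 clear@10
  + 217.19.227.0/24 (H3) depth=24
  lookup 215.143.87.49: bits 1101 walk d0:-→d1:-→d2:-→d3:-→d4:- -> no-route
  + 146.56.2.0/24 (H3) depth=24
  - 217.19.227.0/24 clear@24
  lookup 146.56.2.1: bits 100100100011100000000010 walk d0:-→d1:-→d2:-→d3:-→d4:-→d5:-→d6:-→d7:-→d8:-→d9:-→d10:-→d11:-→d12:-→d13:-→d14:-→d15:-→d16:-→d17:-→d18:-→d19:-→d20:-→d21:-→d22:-→d23:-→d24:H3 -> H3
  + 146.0.0.0/8 (H3) depth=8
  lookup 146.56.2.1: bits 100100100011100000000010 walk d0:-→d1:-→d2:-→d3:-→d4:-→d5:-→d6:-→d7:-→d8:H3→d9:-→d10:-→d11:-→d12:-→d13:-→d14:-→d15:-→d16:-→d17:-→d18:-→d19:-→d20:-→d21:-→d22:-→d23:-→d24:H3 -> H3
  lookup 146.56.2.12: bits 100100100011100000000010 walk d0:-→d1:-→d2:-→d3:-→d4:-→d5:-→d6:-→d7:-→d8:H3→d9:-→d10:-→d11:-→d12:-→d13:-→d14:-→d15:-→d16:-→d17:-→d18:-→d19:-→d20:-→d21:-→d22:-→d23:-→d24:H3 -> H3
  + 146.56.0.0/18 (H0) depth=18
  + 0.0.0.0/0 (H0) depth=0
  lookup 146.2.174.54: bits 1001001000 walk d0:H0→d1:-→d2:-→d3:-→d4:-→d5:-→d6:-→d7:-→d8:H3→d9:-→d10:- -> H3
  lookup 146.6.177.0: bits 1001001000 walk d0:H0→d1:-→d2:-→d3:-→d4:-→d5:-→d6:-→d7:-→d8:H3→d9:-→d10:- -> H3
  - 146.0.0.0/8 clear@8
  lookup 146.56.18.174: bits 1001001000111000000 walk d0:H0→d1:-→d2:-→d3:-→d4:-→d5:-→d6:-→d7:-→d8:-→d9:-→d10:-→d11:-→d12:-→d13:-→d14:-→d15:-→d16:-→d17:-→d18:H0→d19:- -> H0
  lookup 146.56.2.15: bits 100100100011100000000010 walk d0:H0→d1:-→d2:-→d3:-→d4:-→d5:-→d6:-→d7:-→d8:-→d9:-→d10:-→d11:-→d12:-→d13:-→d14:-→d15:-→d16:-→d17:-→d18:H0→d19:-→d20:-→d21:-→d22:-→d23:-→d24:H3 -> H3
  - 146.56.0.0/18 clear@18
  - 146.56.2.0/24 clear@24
  lookup 32.28.253.72: bits ε walk d0:H0 -> H0
  + 146.56.2.153/32 (H2) depth=32
  + 146.56.0.0/16 (H6) depth=16
  + 217.16.0.0/12 (H4) depth=12

== LOOKUPS ==
["no-route","H3","H3","H3","H3","H3","H0","H3","H0"]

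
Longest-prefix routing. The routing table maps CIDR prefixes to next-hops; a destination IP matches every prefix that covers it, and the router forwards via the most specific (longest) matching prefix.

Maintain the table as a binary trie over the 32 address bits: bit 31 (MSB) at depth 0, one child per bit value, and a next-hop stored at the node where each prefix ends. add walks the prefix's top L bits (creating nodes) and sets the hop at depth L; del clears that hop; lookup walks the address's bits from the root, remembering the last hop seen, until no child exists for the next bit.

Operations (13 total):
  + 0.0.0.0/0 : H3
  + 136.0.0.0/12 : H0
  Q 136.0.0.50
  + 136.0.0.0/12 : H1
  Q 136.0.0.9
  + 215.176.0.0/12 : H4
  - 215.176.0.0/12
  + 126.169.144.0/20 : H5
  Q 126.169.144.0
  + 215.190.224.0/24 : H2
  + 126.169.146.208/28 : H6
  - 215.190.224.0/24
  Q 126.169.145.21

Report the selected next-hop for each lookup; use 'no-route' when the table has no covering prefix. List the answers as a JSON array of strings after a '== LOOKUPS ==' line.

Trace:
  add 0.0.0.0/0 -> H3 at depth 0
  add 136.0.0.0/12 -> H0 at depth 12
  ? 136.0.0.50  path d0:H3→d1:-→d2:-→d3:-→d4:-→d5:-→d6:-→d7:-→d8:-→d9:-→d10:-→d11:-→d12:H0  best=H0
  add 136.0.0.0/12 -> H1 at depth 12
  ? 136.0.0.9  path d0:H3→d1:-→d2:-→d3:-→d4:-→d5:-→d6:-→d7:-→d8:-→d9:-→d10:-→d11:-→d12:H1  best=H1
  add 215.176.0.0/12 -> H4 at depth 12
  del 215.176.0.0/12 (clear depth 12)
  add 126.169.144.0/20 -> H5 at depth 20
  ? 126.169.144.0  path d0:H3→d1:-→d2:-→d3:-→d4:-→d5:-→d6:-→d7:-→d8:-→d9:-→d10:-→d11:-→d12:-→d13:-→d14:-→d15:-→d16:-→d17:-→d18:-→d19:-→d20:H5  best=H5
  add 215.190.224.0/24 -> H2 at depth 24
  add 126.169.146.208/28 -> H6 at depth 28
  del 215.190.224.0/24 (clear depth 24)
  ? 126.169.145.21  path d0:H3→d1:-→d2:-→d3:-→d4:-→d5:-→d6:-→d7:-→d8:-→d9:-→d10:-→d11:-→d12:-→d13:-→d14:-→d15:-→d16:-→d17:-→d18:-→d19:-→d20:H5→d21:-→d22:-  best=H5

== LOOKUPS ==
["H0","H1","H5","H5"]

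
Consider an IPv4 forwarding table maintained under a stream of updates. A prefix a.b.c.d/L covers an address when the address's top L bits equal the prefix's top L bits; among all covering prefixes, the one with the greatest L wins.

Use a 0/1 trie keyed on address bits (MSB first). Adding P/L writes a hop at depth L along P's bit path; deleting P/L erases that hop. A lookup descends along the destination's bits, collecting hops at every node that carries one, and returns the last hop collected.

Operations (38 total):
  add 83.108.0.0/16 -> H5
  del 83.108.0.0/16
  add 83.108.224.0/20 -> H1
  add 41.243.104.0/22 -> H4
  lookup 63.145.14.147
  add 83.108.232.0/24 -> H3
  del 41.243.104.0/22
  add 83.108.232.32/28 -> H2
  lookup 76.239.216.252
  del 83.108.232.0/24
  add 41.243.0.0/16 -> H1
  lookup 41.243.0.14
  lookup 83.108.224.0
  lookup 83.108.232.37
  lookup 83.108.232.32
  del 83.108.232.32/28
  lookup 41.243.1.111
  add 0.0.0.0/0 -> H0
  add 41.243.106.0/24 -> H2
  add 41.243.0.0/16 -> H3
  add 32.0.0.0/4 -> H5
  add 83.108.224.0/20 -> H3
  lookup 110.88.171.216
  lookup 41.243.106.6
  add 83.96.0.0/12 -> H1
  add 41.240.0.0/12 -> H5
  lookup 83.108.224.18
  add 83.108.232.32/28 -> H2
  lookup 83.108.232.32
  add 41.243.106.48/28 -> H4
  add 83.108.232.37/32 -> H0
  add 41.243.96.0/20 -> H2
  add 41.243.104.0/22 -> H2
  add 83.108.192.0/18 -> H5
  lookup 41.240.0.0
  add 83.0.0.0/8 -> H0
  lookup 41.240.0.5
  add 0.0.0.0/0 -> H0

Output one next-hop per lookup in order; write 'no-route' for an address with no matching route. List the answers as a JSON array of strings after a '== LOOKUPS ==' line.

Trace:
  + 83.108.0.0/16 (H5) depth=16
  - 83.108.0.0/16 clear@16
  + 83.108.224.0/20 (H1) depth=20
  + 41.243.104.0/22 (H4) depth=22
  lookup 63.145.14.147: bits 001 walk d0:-→d1:-→d2:-→d3:- -> no-route
  + 83.108.232.0/24 (H3) depth=24
  - 41.243.104.0/22 clear@22
  + 83.108.232.32/28 (H2) depth=28
  lookup 76.239.216.252: bits 010 walk d0:-→d1:-→d2:-→d3:- -> no-route
  - 83.108.232.0/24 clear@24
  + 41.243.0.0/16 (H1) depth=16
  lookup 41.243.0.14: bits 00101001111100110 walk d0:-→d1:-→d2:-→d3:-→d4:-→d5:-→d6:-→d7:-→d8:-→d9:-→d10:-→d11:-→d12:-→d13:-→d14:-→d15:-→d16:H1→d17:- -> H1
  lookup 83.108.224.0: bits 01010011011011001110 walk d0:-→d1:-→d2:-→d3:-→d4:-→d5:-→d6:-→d7:-→d8:-→d9:-→d10:-→d11:-→d12:-→d13:-→d14:-→d15:-→d16:-→d17:-→d18:-→d19:-→d20:H1 -> H1
  lookup 83.108.232.37: bits 0101001101101100111010000010 walk d0:-→d1:-→d2:-→d3:-→d4:-→d5:-→d6:-→d7:-→d8:-→d9:-→d10:-→d11:-→d12:-→d13:-→d14:-→d15:-→d16:-→d17:-→d18:-→d19:-→d20:H1→d21:-→d22:-→d23:-→d24:-→d25:-→d26:-→d27:-→d28:H2 -> H2
  lookup 83.108.232.32: bits 0101001101101100111010000010 walk d0:-→d1:-→d2:-→d3:-→d4:-→d5:-→d6:-→d7:-→d8:-→d9:-→d10:-→d11:-→d12:-→d13:-→d14:-→d15:-→d16:-→d17:-→d18:-→d19:-→d20:H1→d21:-→d22:-→d23:-→d24:-→d25:-→d26:-→d27:-→d28:H2 -> H2
  - 83.108.232.32/28 clear@28
  lookup 41.243.1.111: bits 00101001111100110 walk d0:-→d1:-→d2:-→d3:-→d4:-→d5:-→d6:-→d7:-→d8:-→d9:-→d10:-→d11:-→d12:-→d13:-→d14:-→d15:-→d16:H1→d17:- -> H1
  + 0.0.0.0/0 (H0) depth=0
  + 41.243.106.0/24 (H2) depth=24
  + 41.243.0.0/16 (H3) depth=16
  + 32.0.0.0/4 (H5) depth=4
  + 83.108.224.0/20 (H3) depth=20
  lookup 110.88.171.216: bits 01 walk d0:H0→d1:-→d2:- -> H0
  lookup 41.243.106.6: bits 001010011111001101101010 walk d0:H0→d1:-→d2:-→d3:-→d4:H5→d5:-→d6:-→d7:-→d8:-→d9:-→d10:-→d11:-→d12:-→d13:-→d14:-→d15:-→d16:H3→d17:-→d18:-→d19:-→d20:-→d21:-→d22:-→d23:-→d24:H2 -> H2
  + 83.96.0.0/12 (H1) depth=12
  + 41.240.0.0/12 (H5) depth=12
  lookup 83.108.224.18: bits 01010011011011001110 walk d0:H0→d1:-→d2:-→d3:-→d4:-→d5:-→d6:-→d7:-→d8:-→d9:-→d10:-→d11:-→d12:H1→d13:-→d14:-→d15:-→d16:-→d17:-→d18:-→d19:-→d20:H3 -> H3
  + 83.108.232.32/28 (H2) depth=28
  lookup 83.108.232.32: bits 0101001101101100111010000010 walk d0:H0→d1:-→d2:-→d3:-→d4:-→d5:-→d6:-→d7:-→d8:-→d9:-→d10:-→d11:-→d12:H1→d13:-→d14:-→d15:-→d16:-→d17:-→d18:-→d19:-→d20:H3→d21:-→d22:-→d23:-→d24:-→d25:-→d26:-→d27:-→d28:H2 -> H2
  + 41.243.106.48/28 (H4) depth=28
  + 83.108.232.37/32 (H0) depth=32
  + 41.243.96.0/20 (H2) depth=20
  + 41.243.104.0/22 (H2) depth=22
  + 83.108.192.0/18 (H5) depth=18
  lookup 41.240.0.0: bits 00101001111100 walk d0:H0→d1:-→d2:-→d3:-→d4:H5→d5:-→d6:-→d7:-→d8:-→d9:-→d10:-→d11:-→d12:H5→d13:-→d14:- -> H5
  + 83.0.0.0/8 (H0) depth=8
  lookup 41.240.0.5: bits 00101001111100 walk d0:H0→d1:-→d2:-→d3:-→d4:H5→d5:-→d6:-→d7:-→d8:-→d9:-→d10:-→d11:-→d12:H5→d13:-→d14:- -> H5
  + 0.0.0.0/0 (H0) depth=0

== LOOKUPS ==
["no-route","no-route","H1","H1","H2","H2","H1","H0","H2","H3","H2","H5","H5"]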